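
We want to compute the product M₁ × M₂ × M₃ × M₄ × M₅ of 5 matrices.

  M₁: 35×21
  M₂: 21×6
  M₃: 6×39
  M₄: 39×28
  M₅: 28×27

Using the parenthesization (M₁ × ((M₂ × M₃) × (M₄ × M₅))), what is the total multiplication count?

76356

(M₂ × M₃): 21×6 by 6×39 → 21×39, cost 21·6·39 = 4914
(M₄ × M₅): 39×28 by 28×27 → 39×27, cost 39·28·27 = 29484
((M₂ × M₃) × (M₄ × M₅)): 21×39 by 39×27 → 21×27, cost 21·39·27 = 22113; cumulative 56511
(M₁ × ((M₂ × M₃) × (M₄ × M₅))): 35×21 by 21×27 → 35×27, cost 35·21·27 = 19845; cumulative 76356
Total: 76356 scalar multiplications.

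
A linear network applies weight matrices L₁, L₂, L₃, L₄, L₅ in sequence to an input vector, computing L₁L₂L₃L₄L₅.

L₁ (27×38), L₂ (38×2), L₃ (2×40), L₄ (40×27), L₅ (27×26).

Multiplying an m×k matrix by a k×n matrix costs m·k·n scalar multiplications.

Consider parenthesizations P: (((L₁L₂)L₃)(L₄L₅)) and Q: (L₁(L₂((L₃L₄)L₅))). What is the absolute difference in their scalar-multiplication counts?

28156

Order P = (((L₁L₂)L₃)(L₄L₅)): (L₁L₂): 27×38 by 38×2 → 27×2, cost 27·38·2 = 2052; ((L₁L₂)L₃): 27×2 by 2×40 → 27×40, cost 27·2·40 = 2160; cumulative 4212; (L₄L₅): 40×27 by 27×26 → 40×26, cost 40·27·26 = 28080; (((L₁L₂)L₃)(L₄L₅)): 27×40 by 40×26 → 27×26, cost 27·40·26 = 28080; cumulative 60372. Total 60372.
Order Q = (L₁(L₂((L₃L₄)L₅))): (L₃L₄): 2×40 by 40×27 → 2×27, cost 2·40·27 = 2160; ((L₃L₄)L₅): 2×27 by 27×26 → 2×26, cost 2·27·26 = 1404; cumulative 3564; (L₂((L₃L₄)L₅)): 38×2 by 2×26 → 38×26, cost 38·2·26 = 1976; cumulative 5540; (L₁(L₂((L₃L₄)L₅))): 27×38 by 38×26 → 27×26, cost 27·38·26 = 26676; cumulative 32216. Total 32216.
Difference: |60372 − 32216| = 28156.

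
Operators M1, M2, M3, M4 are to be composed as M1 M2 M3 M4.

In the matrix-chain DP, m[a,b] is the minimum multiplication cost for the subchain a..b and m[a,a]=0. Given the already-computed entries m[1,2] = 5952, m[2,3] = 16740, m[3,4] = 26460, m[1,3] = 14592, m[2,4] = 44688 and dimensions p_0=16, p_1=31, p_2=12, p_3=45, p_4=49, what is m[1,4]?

m[1,4] = min over k∈[1,3] of m[1,k]+m[k+1,4]+p_{0}·p_k·p_{4}.
k=1: 0 + 44688 + 16·31·49 = 68992; k=2: 5952 + 26460 + 16·12·49 = 41820; k=3: 14592 + 0 + 16·45·49 = 49872.
Minimum: 41820 at k=2.

41820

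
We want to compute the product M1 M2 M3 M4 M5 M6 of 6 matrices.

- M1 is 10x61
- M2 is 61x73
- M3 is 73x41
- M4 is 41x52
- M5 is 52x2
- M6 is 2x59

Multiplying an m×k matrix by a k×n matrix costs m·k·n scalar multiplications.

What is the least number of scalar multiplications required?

Adjacent pairs: M1M2 = 10·61·73 = 44530; M2M3 = 61·73·41 = 182573; M3M4 = 73·41·52 = 155636; M4M5 = 41·52·2 = 4264; M5M6 = 52·2·59 = 6136.
Length 3: M1..M3: k=1: 0+182573+10·61·41=207583; k=2: 44530+0+10·73·41=74460 → min 74460 | M2..M4: k=2: 0+155636+61·73·52=387192; k=3: 182573+0+61·41·52=312625 → min 312625 | M3..M5: k=3: 0+4264+73·41·2=10250; k=4: 155636+0+73·52·2=163228 → min 10250 | M4..M6: k=4: 0+6136+41·52·59=131924; k=5: 4264+0+41·2·59=9102 → min 9102.
Length 4: M1..M4: k=1: 0+312625+10·61·52=344345; k=2: 44530+155636+10·73·52=238126; k=3: 74460+0+10·41·52=95780 → min 95780 | M2..M5: k=2: 0+10250+61·73·2=19156; k=3: 182573+4264+61·41·2=191839; k=4: 312625+0+61·52·2=318969 → min 19156 | M3..M6: k=3: 0+9102+73·41·59=185689; k=4: 155636+6136+73·52·59=385736; k=5: 10250+0+73·2·59=18864 → min 18864.
Length 5: M1..M5: k=1: 0+19156+10·61·2=20376; k=2: 44530+10250+10·73·2=56240; k=3: 74460+4264+10·41·2=79544; k=4: 95780+0+10·52·2=96820 → min 20376 | M2..M6: k=2: 0+18864+61·73·59=281591; k=3: 182573+9102+61·41·59=339234; k=4: 312625+6136+61·52·59=505909; k=5: 19156+0+61·2·59=26354 → min 26354.
Length 6: M1..M6: k=1: 0+26354+10·61·59=62344; k=2: 44530+18864+10·73·59=106464; k=3: 74460+9102+10·41·59=107752; k=4: 95780+6136+10·52·59=132596; k=5: 20376+0+10·2·59=21556 → min 21556.
Optimal order: ((M1 (M2 (M3 (M4 M5)))) M6) with cost 21556.

21556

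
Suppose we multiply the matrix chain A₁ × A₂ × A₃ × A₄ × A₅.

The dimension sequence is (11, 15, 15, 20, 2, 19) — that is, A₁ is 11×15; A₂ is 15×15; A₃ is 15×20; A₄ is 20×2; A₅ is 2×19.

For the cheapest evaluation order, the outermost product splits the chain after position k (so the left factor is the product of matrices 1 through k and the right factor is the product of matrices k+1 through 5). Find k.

4

Adjacent pairs: A₁A₂ = 11·15·15 = 2475; A₂A₃ = 15·15·20 = 4500; A₃A₄ = 15·20·2 = 600; A₄A₅ = 20·2·19 = 760.
Length 3: A₁..A₃: k=1: 0+4500+11·15·20=7800; k=2: 2475+0+11·15·20=5775 → min 5775 | A₂..A₄: k=2: 0+600+15·15·2=1050; k=3: 4500+0+15·20·2=5100 → min 1050 | A₃..A₅: k=3: 0+760+15·20·19=6460; k=4: 600+0+15·2·19=1170 → min 1170.
Length 4: A₁..A₄: k=1: 0+1050+11·15·2=1380; k=2: 2475+600+11·15·2=3405; k=3: 5775+0+11·20·2=6215 → min 1380 | A₂..A₅: k=2: 0+1170+15·15·19=5445; k=3: 4500+760+15·20·19=10960; k=4: 1050+0+15·2·19=1620 → min 1620.
Top-level splits: k=1: (A₁..A₁)·(A₂..A₅) → 0+1620+11·15·19 = 4755; k=2: (A₁..A₂)·(A₃..A₅) → 2475+1170+11·15·19 = 6780; k=3: (A₁..A₃)·(A₄..A₅) → 5775+760+11·20·19 = 10715; k=4: (A₁..A₄)·(A₅..A₅) → 1380+0+11·2·19 = 1798.
Best split is after A₄, i.e. k = 4.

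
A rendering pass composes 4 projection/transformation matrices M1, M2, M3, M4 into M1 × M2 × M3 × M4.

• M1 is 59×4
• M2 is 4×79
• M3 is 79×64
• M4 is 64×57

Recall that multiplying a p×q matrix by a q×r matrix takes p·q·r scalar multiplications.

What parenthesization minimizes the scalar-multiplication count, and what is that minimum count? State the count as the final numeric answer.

48268

Adjacent pairs: M1M2 = 59·4·79 = 18644; M2M3 = 4·79·64 = 20224; M3M4 = 79·64·57 = 288192.
Length 3: M1..M3: k=1: 0+20224+59·4·64=35328; k=2: 18644+0+59·79·64=316948 → min 35328 | M2..M4: k=2: 0+288192+4·79·57=306204; k=3: 20224+0+4·64·57=34816 → min 34816.
Length 4: M1..M4: k=1: 0+34816+59·4·57=48268; k=2: 18644+288192+59·79·57=572513; k=3: 35328+0+59·64·57=250560 → min 48268.
Optimal parenthesization: (M1 × ((M2 × M3) × M4)) with cost 48268.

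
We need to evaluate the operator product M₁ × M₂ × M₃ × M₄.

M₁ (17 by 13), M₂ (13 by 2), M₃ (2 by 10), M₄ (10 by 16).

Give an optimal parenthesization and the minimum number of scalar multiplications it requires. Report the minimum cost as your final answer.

1306

Adjacent pairs: M₁M₂ = 17·13·2 = 442; M₂M₃ = 13·2·10 = 260; M₃M₄ = 2·10·16 = 320.
Length 3: M₁..M₃: k=1: 0+260+17·13·10=2470; k=2: 442+0+17·2·10=782 → min 782 | M₂..M₄: k=2: 0+320+13·2·16=736; k=3: 260+0+13·10·16=2340 → min 736.
Length 4: M₁..M₄: k=1: 0+736+17·13·16=4272; k=2: 442+320+17·2·16=1306; k=3: 782+0+17·10·16=3502 → min 1306.
Optimal parenthesization: ((M₁ × M₂) × (M₃ × M₄)) with cost 1306.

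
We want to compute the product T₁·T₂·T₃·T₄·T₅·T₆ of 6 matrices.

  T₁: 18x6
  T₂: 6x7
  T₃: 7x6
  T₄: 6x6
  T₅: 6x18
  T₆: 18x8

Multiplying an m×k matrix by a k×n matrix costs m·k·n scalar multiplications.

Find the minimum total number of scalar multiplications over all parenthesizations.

Adjacent pairs: T₁T₂ = 18·6·7 = 756; T₂T₃ = 6·7·6 = 252; T₃T₄ = 7·6·6 = 252; T₄T₅ = 6·6·18 = 648; T₅T₆ = 6·18·8 = 864.
Length 3: T₁..T₃: k=1: 0+252+18·6·6=900; k=2: 756+0+18·7·6=1512 → min 900 | T₂..T₄: k=2: 0+252+6·7·6=504; k=3: 252+0+6·6·6=468 → min 468 | T₃..T₅: k=3: 0+648+7·6·18=1404; k=4: 252+0+7·6·18=1008 → min 1008 | T₄..T₆: k=4: 0+864+6·6·8=1152; k=5: 648+0+6·18·8=1512 → min 1152.
Length 4: T₁..T₄: k=1: 0+468+18·6·6=1116; k=2: 756+252+18·7·6=1764; k=3: 900+0+18·6·6=1548 → min 1116 | T₂..T₅: k=2: 0+1008+6·7·18=1764; k=3: 252+648+6·6·18=1548; k=4: 468+0+6·6·18=1116 → min 1116 | T₃..T₆: k=3: 0+1152+7·6·8=1488; k=4: 252+864+7·6·8=1452; k=5: 1008+0+7·18·8=2016 → min 1452.
Length 5: T₁..T₅: k=1: 0+1116+18·6·18=3060; k=2: 756+1008+18·7·18=4032; k=3: 900+648+18·6·18=3492; k=4: 1116+0+18·6·18=3060 → min 3060 | T₂..T₆: k=2: 0+1452+6·7·8=1788; k=3: 252+1152+6·6·8=1692; k=4: 468+864+6·6·8=1620; k=5: 1116+0+6·18·8=1980 → min 1620.
Length 6: T₁..T₆: k=1: 0+1620+18·6·8=2484; k=2: 756+1452+18·7·8=3216; k=3: 900+1152+18·6·8=2916; k=4: 1116+864+18·6·8=2844; k=5: 3060+0+18·18·8=5652 → min 2484.
Optimal order: (T₁·(((T₂·T₃)·T₄)·(T₅·T₆))) with cost 2484.

2484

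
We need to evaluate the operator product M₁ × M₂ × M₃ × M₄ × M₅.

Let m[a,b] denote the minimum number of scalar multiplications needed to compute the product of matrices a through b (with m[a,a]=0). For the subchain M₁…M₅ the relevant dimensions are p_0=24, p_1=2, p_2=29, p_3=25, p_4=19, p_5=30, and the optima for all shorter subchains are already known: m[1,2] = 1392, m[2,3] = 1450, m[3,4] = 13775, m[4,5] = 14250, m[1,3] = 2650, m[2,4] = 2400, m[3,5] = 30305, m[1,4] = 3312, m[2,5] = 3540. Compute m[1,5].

m[1,5] = min over k∈[1,4] of m[1,k]+m[k+1,5]+p_{0}·p_k·p_{5}.
k=1: 0 + 3540 + 24·2·30 = 4980; k=2: 1392 + 30305 + 24·29·30 = 52577; k=3: 2650 + 14250 + 24·25·30 = 34900; k=4: 3312 + 0 + 24·19·30 = 16992.
Minimum: 4980 at k=1.

4980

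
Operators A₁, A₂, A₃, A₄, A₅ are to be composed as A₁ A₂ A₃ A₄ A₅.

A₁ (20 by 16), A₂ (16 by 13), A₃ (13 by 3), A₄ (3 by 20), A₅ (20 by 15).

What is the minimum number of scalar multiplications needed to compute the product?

Adjacent pairs: A₁A₂ = 20·16·13 = 4160; A₂A₃ = 16·13·3 = 624; A₃A₄ = 13·3·20 = 780; A₄A₅ = 3·20·15 = 900.
Length 3: A₁..A₃: k=1: 0+624+20·16·3=1584; k=2: 4160+0+20·13·3=4940 → min 1584 | A₂..A₄: k=2: 0+780+16·13·20=4940; k=3: 624+0+16·3·20=1584 → min 1584 | A₃..A₅: k=3: 0+900+13·3·15=1485; k=4: 780+0+13·20·15=4680 → min 1485.
Length 4: A₁..A₄: k=1: 0+1584+20·16·20=7984; k=2: 4160+780+20·13·20=10140; k=3: 1584+0+20·3·20=2784 → min 2784 | A₂..A₅: k=2: 0+1485+16·13·15=4605; k=3: 624+900+16·3·15=2244; k=4: 1584+0+16·20·15=6384 → min 2244.
Length 5: A₁..A₅: k=1: 0+2244+20·16·15=7044; k=2: 4160+1485+20·13·15=9545; k=3: 1584+900+20·3·15=3384; k=4: 2784+0+20·20·15=8784 → min 3384.
Optimal order: ((A₁ (A₂ A₃)) (A₄ A₅)) with cost 3384.

3384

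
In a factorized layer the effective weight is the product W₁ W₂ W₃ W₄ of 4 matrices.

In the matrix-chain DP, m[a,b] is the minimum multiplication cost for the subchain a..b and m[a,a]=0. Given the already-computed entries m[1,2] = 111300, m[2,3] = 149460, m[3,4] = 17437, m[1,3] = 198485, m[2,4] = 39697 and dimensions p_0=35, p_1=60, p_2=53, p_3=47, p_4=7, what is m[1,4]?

m[1,4] = min over k∈[1,3] of m[1,k]+m[k+1,4]+p_{0}·p_k·p_{4}.
k=1: 0 + 39697 + 35·60·7 = 54397; k=2: 111300 + 17437 + 35·53·7 = 141722; k=3: 198485 + 0 + 35·47·7 = 210000.
Minimum: 54397 at k=1.

54397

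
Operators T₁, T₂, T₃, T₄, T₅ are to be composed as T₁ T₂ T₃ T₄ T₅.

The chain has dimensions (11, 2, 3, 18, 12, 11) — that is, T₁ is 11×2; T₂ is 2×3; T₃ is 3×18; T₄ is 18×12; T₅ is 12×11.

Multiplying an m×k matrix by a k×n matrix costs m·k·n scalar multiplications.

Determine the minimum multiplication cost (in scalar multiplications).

Adjacent pairs: T₁T₂ = 11·2·3 = 66; T₂T₃ = 2·3·18 = 108; T₃T₄ = 3·18·12 = 648; T₄T₅ = 18·12·11 = 2376.
Length 3: T₁..T₃: k=1: 0+108+11·2·18=504; k=2: 66+0+11·3·18=660 → min 504 | T₂..T₄: k=2: 0+648+2·3·12=720; k=3: 108+0+2·18·12=540 → min 540 | T₃..T₅: k=3: 0+2376+3·18·11=2970; k=4: 648+0+3·12·11=1044 → min 1044.
Length 4: T₁..T₄: k=1: 0+540+11·2·12=804; k=2: 66+648+11·3·12=1110; k=3: 504+0+11·18·12=2880 → min 804 | T₂..T₅: k=2: 0+1044+2·3·11=1110; k=3: 108+2376+2·18·11=2880; k=4: 540+0+2·12·11=804 → min 804.
Length 5: T₁..T₅: k=1: 0+804+11·2·11=1046; k=2: 66+1044+11·3·11=1473; k=3: 504+2376+11·18·11=5058; k=4: 804+0+11·12·11=2256 → min 1046.
Optimal order: (T₁ (((T₂ T₃) T₄) T₅)) with cost 1046.

1046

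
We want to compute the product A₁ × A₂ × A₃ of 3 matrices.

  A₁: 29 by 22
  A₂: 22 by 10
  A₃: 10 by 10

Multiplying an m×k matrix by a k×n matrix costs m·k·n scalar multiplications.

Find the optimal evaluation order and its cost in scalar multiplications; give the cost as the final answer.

8580

(A₁ × (A₂ × A₃)): cost 8580.
((A₁ × A₂) × A₃): cost 9280.
Optimal: (A₁ × (A₂ × A₃)) with cost 8580.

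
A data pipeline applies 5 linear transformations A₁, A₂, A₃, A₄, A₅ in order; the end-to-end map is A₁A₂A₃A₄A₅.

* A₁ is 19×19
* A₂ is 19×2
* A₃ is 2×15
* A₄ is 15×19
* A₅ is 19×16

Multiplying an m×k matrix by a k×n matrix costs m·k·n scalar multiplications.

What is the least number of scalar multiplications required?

2508

Adjacent pairs: A₁A₂ = 19·19·2 = 722; A₂A₃ = 19·2·15 = 570; A₃A₄ = 2·15·19 = 570; A₄A₅ = 15·19·16 = 4560.
Length 3: A₁..A₃: k=1: 0+570+19·19·15=5985; k=2: 722+0+19·2·15=1292 → min 1292 | A₂..A₄: k=2: 0+570+19·2·19=1292; k=3: 570+0+19·15·19=5985 → min 1292 | A₃..A₅: k=3: 0+4560+2·15·16=5040; k=4: 570+0+2·19·16=1178 → min 1178.
Length 4: A₁..A₄: k=1: 0+1292+19·19·19=8151; k=2: 722+570+19·2·19=2014; k=3: 1292+0+19·15·19=6707 → min 2014 | A₂..A₅: k=2: 0+1178+19·2·16=1786; k=3: 570+4560+19·15·16=9690; k=4: 1292+0+19·19·16=7068 → min 1786.
Length 5: A₁..A₅: k=1: 0+1786+19·19·16=7562; k=2: 722+1178+19·2·16=2508; k=3: 1292+4560+19·15·16=10412; k=4: 2014+0+19·19·16=7790 → min 2508.
Optimal order: ((A₁A₂)((A₃A₄)A₅)) with cost 2508.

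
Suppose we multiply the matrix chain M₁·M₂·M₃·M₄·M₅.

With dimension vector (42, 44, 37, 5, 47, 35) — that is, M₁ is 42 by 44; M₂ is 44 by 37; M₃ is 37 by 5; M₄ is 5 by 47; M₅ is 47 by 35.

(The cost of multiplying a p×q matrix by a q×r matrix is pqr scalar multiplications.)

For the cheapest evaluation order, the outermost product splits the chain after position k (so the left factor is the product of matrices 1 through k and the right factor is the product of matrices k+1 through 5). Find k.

3

Adjacent pairs: M₁M₂ = 42·44·37 = 68376; M₂M₃ = 44·37·5 = 8140; M₃M₄ = 37·5·47 = 8695; M₄M₅ = 5·47·35 = 8225.
Length 3: M₁..M₃: k=1: 0+8140+42·44·5=17380; k=2: 68376+0+42·37·5=76146 → min 17380 | M₂..M₄: k=2: 0+8695+44·37·47=85211; k=3: 8140+0+44·5·47=18480 → min 18480 | M₃..M₅: k=3: 0+8225+37·5·35=14700; k=4: 8695+0+37·47·35=69560 → min 14700.
Length 4: M₁..M₄: k=1: 0+18480+42·44·47=105336; k=2: 68376+8695+42·37·47=150109; k=3: 17380+0+42·5·47=27250 → min 27250 | M₂..M₅: k=2: 0+14700+44·37·35=71680; k=3: 8140+8225+44·5·35=24065; k=4: 18480+0+44·47·35=90860 → min 24065.
Top-level splits: k=1: (M₁..M₁)·(M₂..M₅) → 0+24065+42·44·35 = 88745; k=2: (M₁..M₂)·(M₃..M₅) → 68376+14700+42·37·35 = 137466; k=3: (M₁..M₃)·(M₄..M₅) → 17380+8225+42·5·35 = 32955; k=4: (M₁..M₄)·(M₅..M₅) → 27250+0+42·47·35 = 96340.
Best split is after M₃, i.e. k = 3.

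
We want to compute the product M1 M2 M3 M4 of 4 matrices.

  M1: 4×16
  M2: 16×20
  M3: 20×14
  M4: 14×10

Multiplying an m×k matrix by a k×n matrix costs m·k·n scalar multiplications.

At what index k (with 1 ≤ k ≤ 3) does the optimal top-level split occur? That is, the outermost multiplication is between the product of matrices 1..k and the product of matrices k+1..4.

Adjacent pairs: M1M2 = 4·16·20 = 1280; M2M3 = 16·20·14 = 4480; M3M4 = 20·14·10 = 2800.
Length 3: M1..M3: k=1: 0+4480+4·16·14=5376; k=2: 1280+0+4·20·14=2400 → min 2400 | M2..M4: k=2: 0+2800+16·20·10=6000; k=3: 4480+0+16·14·10=6720 → min 6000.
Top-level splits: k=1: (M1..M1)·(M2..M4) → 0+6000+4·16·10 = 6640; k=2: (M1..M2)·(M3..M4) → 1280+2800+4·20·10 = 4880; k=3: (M1..M3)·(M4..M4) → 2400+0+4·14·10 = 2960.
Best split is after M3, i.e. k = 3.

3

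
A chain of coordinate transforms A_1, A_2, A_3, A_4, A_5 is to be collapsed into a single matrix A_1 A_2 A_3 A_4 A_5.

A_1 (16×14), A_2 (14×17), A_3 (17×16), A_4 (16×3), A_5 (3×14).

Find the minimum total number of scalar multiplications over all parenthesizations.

2874

Adjacent pairs: A_1A_2 = 16·14·17 = 3808; A_2A_3 = 14·17·16 = 3808; A_3A_4 = 17·16·3 = 816; A_4A_5 = 16·3·14 = 672.
Length 3: A_1..A_3: k=1: 0+3808+16·14·16=7392; k=2: 3808+0+16·17·16=8160 → min 7392 | A_2..A_4: k=2: 0+816+14·17·3=1530; k=3: 3808+0+14·16·3=4480 → min 1530 | A_3..A_5: k=3: 0+672+17·16·14=4480; k=4: 816+0+17·3·14=1530 → min 1530.
Length 4: A_1..A_4: k=1: 0+1530+16·14·3=2202; k=2: 3808+816+16·17·3=5440; k=3: 7392+0+16·16·3=8160 → min 2202 | A_2..A_5: k=2: 0+1530+14·17·14=4862; k=3: 3808+672+14·16·14=7616; k=4: 1530+0+14·3·14=2118 → min 2118.
Length 5: A_1..A_5: k=1: 0+2118+16·14·14=5254; k=2: 3808+1530+16·17·14=9146; k=3: 7392+672+16·16·14=11648; k=4: 2202+0+16·3·14=2874 → min 2874.
Optimal order: ((A_1 (A_2 (A_3 A_4))) A_5) with cost 2874.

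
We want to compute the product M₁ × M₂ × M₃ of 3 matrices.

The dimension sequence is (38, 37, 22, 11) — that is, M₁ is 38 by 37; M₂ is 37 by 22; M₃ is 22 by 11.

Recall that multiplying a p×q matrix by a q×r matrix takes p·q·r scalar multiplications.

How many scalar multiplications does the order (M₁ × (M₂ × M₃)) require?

24420

(M₂ × M₃): 37×22 by 22×11 → 37×11, cost 37·22·11 = 8954
(M₁ × (M₂ × M₃)): 38×37 by 37×11 → 38×11, cost 38·37·11 = 15466; cumulative 24420
Total: 24420 scalar multiplications.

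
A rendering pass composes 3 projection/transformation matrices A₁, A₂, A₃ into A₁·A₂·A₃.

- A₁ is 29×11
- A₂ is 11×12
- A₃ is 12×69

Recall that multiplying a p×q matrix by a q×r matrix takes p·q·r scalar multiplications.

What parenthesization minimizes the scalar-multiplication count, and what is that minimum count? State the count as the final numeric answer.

27840

(A₁·(A₂·A₃)): cost 31119.
((A₁·A₂)·A₃): cost 27840.
Optimal: ((A₁·A₂)·A₃) with cost 27840.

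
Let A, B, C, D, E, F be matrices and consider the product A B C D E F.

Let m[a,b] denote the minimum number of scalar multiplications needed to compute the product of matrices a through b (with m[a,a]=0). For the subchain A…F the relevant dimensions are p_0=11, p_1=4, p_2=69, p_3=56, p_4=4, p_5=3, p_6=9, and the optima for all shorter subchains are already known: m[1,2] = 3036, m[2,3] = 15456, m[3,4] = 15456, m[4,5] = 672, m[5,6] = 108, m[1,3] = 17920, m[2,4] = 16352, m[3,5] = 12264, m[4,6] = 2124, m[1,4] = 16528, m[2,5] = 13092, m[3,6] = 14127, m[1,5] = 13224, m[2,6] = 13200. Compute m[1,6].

13521

m[1,6] = min over k∈[1,5] of m[1,k]+m[k+1,6]+p_{0}·p_k·p_{6}.
k=1: 0 + 13200 + 11·4·9 = 13596; k=2: 3036 + 14127 + 11·69·9 = 23994; k=3: 17920 + 2124 + 11·56·9 = 25588; k=4: 16528 + 108 + 11·4·9 = 17032; k=5: 13224 + 0 + 11·3·9 = 13521.
Minimum: 13521 at k=5.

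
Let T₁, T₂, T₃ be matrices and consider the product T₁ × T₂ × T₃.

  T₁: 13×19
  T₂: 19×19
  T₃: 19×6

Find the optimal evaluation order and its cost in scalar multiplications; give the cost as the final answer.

(T₁ × (T₂ × T₃)): cost 3648.
((T₁ × T₂) × T₃): cost 6175.
Optimal: (T₁ × (T₂ × T₃)) with cost 3648.

3648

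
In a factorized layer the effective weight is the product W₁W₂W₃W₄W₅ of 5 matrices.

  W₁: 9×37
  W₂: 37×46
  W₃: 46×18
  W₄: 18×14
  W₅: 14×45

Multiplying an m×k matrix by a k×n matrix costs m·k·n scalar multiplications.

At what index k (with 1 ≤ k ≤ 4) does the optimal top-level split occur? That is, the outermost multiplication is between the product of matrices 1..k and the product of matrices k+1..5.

4

Adjacent pairs: W₁W₂ = 9·37·46 = 15318; W₂W₃ = 37·46·18 = 30636; W₃W₄ = 46·18·14 = 11592; W₄W₅ = 18·14·45 = 11340.
Length 3: W₁..W₃: k=1: 0+30636+9·37·18=36630; k=2: 15318+0+9·46·18=22770 → min 22770 | W₂..W₄: k=2: 0+11592+37·46·14=35420; k=3: 30636+0+37·18·14=39960 → min 35420 | W₃..W₅: k=3: 0+11340+46·18·45=48600; k=4: 11592+0+46·14·45=40572 → min 40572.
Length 4: W₁..W₄: k=1: 0+35420+9·37·14=40082; k=2: 15318+11592+9·46·14=32706; k=3: 22770+0+9·18·14=25038 → min 25038 | W₂..W₅: k=2: 0+40572+37·46·45=117162; k=3: 30636+11340+37·18·45=71946; k=4: 35420+0+37·14·45=58730 → min 58730.
Top-level splits: k=1: (W₁..W₁)·(W₂..W₅) → 0+58730+9·37·45 = 73715; k=2: (W₁..W₂)·(W₃..W₅) → 15318+40572+9·46·45 = 74520; k=3: (W₁..W₃)·(W₄..W₅) → 22770+11340+9·18·45 = 41400; k=4: (W₁..W₄)·(W₅..W₅) → 25038+0+9·14·45 = 30708.
Best split is after W₄, i.e. k = 4.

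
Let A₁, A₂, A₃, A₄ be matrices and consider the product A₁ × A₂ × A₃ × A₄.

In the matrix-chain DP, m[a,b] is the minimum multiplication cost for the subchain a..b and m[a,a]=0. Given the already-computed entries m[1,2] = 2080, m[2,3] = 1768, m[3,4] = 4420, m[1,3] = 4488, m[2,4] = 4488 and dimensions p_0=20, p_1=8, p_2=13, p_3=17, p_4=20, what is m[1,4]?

m[1,4] = min over k∈[1,3] of m[1,k]+m[k+1,4]+p_{0}·p_k·p_{4}.
k=1: 0 + 4488 + 20·8·20 = 7688; k=2: 2080 + 4420 + 20·13·20 = 11700; k=3: 4488 + 0 + 20·17·20 = 11288.
Minimum: 7688 at k=1.

7688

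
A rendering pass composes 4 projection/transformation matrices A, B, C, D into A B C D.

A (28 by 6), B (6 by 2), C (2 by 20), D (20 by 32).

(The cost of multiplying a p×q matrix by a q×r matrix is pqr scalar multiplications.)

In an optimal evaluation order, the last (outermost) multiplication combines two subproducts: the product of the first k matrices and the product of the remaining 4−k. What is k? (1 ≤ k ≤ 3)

2

Adjacent pairs: AB = 28·6·2 = 336; BC = 6·2·20 = 240; CD = 2·20·32 = 1280.
Length 3: A..C: k=1: 0+240+28·6·20=3600; k=2: 336+0+28·2·20=1456 → min 1456 | B..D: k=2: 0+1280+6·2·32=1664; k=3: 240+0+6·20·32=4080 → min 1664.
Top-level splits: k=1: (A..A)·(B..D) → 0+1664+28·6·32 = 7040; k=2: (A..B)·(C..D) → 336+1280+28·2·32 = 3408; k=3: (A..C)·(D..D) → 1456+0+28·20·32 = 19376.
Best split is after B, i.e. k = 2.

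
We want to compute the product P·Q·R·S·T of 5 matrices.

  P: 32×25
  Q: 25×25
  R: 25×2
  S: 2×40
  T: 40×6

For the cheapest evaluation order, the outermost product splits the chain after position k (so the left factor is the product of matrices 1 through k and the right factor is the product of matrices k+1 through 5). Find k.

Adjacent pairs: PQ = 32·25·25 = 20000; QR = 25·25·2 = 1250; RS = 25·2·40 = 2000; ST = 2·40·6 = 480.
Length 3: P..R: k=1: 0+1250+32·25·2=2850; k=2: 20000+0+32·25·2=21600 → min 2850 | Q..S: k=2: 0+2000+25·25·40=27000; k=3: 1250+0+25·2·40=3250 → min 3250 | R..T: k=3: 0+480+25·2·6=780; k=4: 2000+0+25·40·6=8000 → min 780.
Length 4: P..S: k=1: 0+3250+32·25·40=35250; k=2: 20000+2000+32·25·40=54000; k=3: 2850+0+32·2·40=5410 → min 5410 | Q..T: k=2: 0+780+25·25·6=4530; k=3: 1250+480+25·2·6=2030; k=4: 3250+0+25·40·6=9250 → min 2030.
Top-level splits: k=1: (P..P)·(Q..T) → 0+2030+32·25·6 = 6830; k=2: (P..Q)·(R..T) → 20000+780+32·25·6 = 25580; k=3: (P..R)·(S..T) → 2850+480+32·2·6 = 3714; k=4: (P..S)·(T..T) → 5410+0+32·40·6 = 13090.
Best split is after R, i.e. k = 3.

3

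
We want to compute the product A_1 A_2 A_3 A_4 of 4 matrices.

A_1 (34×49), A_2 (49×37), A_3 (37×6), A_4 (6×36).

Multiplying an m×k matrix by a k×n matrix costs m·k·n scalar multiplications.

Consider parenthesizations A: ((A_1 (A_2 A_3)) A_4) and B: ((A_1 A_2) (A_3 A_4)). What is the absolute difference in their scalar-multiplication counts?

Order A = ((A_1 (A_2 A_3)) A_4): (A_2 A_3): 49×37 by 37×6 → 49×6, cost 49·37·6 = 10878; (A_1 (A_2 A_3)): 34×49 by 49×6 → 34×6, cost 34·49·6 = 9996; cumulative 20874; ((A_1 (A_2 A_3)) A_4): 34×6 by 6×36 → 34×36, cost 34·6·36 = 7344; cumulative 28218. Total 28218.
Order B = ((A_1 A_2) (A_3 A_4)): (A_1 A_2): 34×49 by 49×37 → 34×37, cost 34·49·37 = 61642; (A_3 A_4): 37×6 by 6×36 → 37×36, cost 37·6·36 = 7992; ((A_1 A_2) (A_3 A_4)): 34×37 by 37×36 → 34×36, cost 34·37·36 = 45288; cumulative 114922. Total 114922.
Difference: |28218 − 114922| = 86704.

86704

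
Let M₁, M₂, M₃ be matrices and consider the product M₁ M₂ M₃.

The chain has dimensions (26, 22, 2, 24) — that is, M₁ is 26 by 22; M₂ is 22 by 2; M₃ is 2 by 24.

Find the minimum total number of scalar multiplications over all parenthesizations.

Order (M₁ (M₂ M₃)): (M₂ M₃): 22×2 by 2×24 → 22×24, cost 22·2·24 = 1056; (M₁ (M₂ M₃)): 26×22 by 22×24 → 26×24, cost 26·22·24 = 13728; cumulative 14784. Total 14784.
Order ((M₁ M₂) M₃): (M₁ M₂): 26×22 by 22×2 → 26×2, cost 26·22·2 = 1144; ((M₁ M₂) M₃): 26×2 by 2×24 → 26×24, cost 26·2·24 = 1248; cumulative 2392. Total 2392.
Minimum: 2392.

2392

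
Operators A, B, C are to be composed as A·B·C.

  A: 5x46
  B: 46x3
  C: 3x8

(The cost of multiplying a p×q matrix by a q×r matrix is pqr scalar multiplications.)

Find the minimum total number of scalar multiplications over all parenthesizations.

Order (A·(B·C)): (B·C): 46×3 by 3×8 → 46×8, cost 46·3·8 = 1104; (A·(B·C)): 5×46 by 46×8 → 5×8, cost 5·46·8 = 1840; cumulative 2944. Total 2944.
Order ((A·B)·C): (A·B): 5×46 by 46×3 → 5×3, cost 5·46·3 = 690; ((A·B)·C): 5×3 by 3×8 → 5×8, cost 5·3·8 = 120; cumulative 810. Total 810.
Minimum: 810.

810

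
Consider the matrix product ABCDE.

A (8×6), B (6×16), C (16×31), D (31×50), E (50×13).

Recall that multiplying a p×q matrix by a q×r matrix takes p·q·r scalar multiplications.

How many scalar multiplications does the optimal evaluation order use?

Adjacent pairs: AB = 8·6·16 = 768; BC = 6·16·31 = 2976; CD = 16·31·50 = 24800; DE = 31·50·13 = 20150.
Length 3: A..C: k=1: 0+2976+8·6·31=4464; k=2: 768+0+8·16·31=4736 → min 4464 | B..D: k=2: 0+24800+6·16·50=29600; k=3: 2976+0+6·31·50=12276 → min 12276 | C..E: k=3: 0+20150+16·31·13=26598; k=4: 24800+0+16·50·13=35200 → min 26598.
Length 4: A..D: k=1: 0+12276+8·6·50=14676; k=2: 768+24800+8·16·50=31968; k=3: 4464+0+8·31·50=16864 → min 14676 | B..E: k=2: 0+26598+6·16·13=27846; k=3: 2976+20150+6·31·13=25544; k=4: 12276+0+6·50·13=16176 → min 16176.
Length 5: A..E: k=1: 0+16176+8·6·13=16800; k=2: 768+26598+8·16·13=29030; k=3: 4464+20150+8·31·13=27838; k=4: 14676+0+8·50·13=19876 → min 16800.
Optimal order: (A(((BC)D)E)) with cost 16800.

16800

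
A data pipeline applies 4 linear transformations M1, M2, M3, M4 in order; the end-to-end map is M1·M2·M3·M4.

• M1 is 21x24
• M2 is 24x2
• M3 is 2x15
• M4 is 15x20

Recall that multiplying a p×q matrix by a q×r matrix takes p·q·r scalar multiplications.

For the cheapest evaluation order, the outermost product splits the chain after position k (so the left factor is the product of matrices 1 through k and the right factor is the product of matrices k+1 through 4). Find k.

2

Adjacent pairs: M1M2 = 21·24·2 = 1008; M2M3 = 24·2·15 = 720; M3M4 = 2·15·20 = 600.
Length 3: M1..M3: k=1: 0+720+21·24·15=8280; k=2: 1008+0+21·2·15=1638 → min 1638 | M2..M4: k=2: 0+600+24·2·20=1560; k=3: 720+0+24·15·20=7920 → min 1560.
Top-level splits: k=1: (M1..M1)·(M2..M4) → 0+1560+21·24·20 = 11640; k=2: (M1..M2)·(M3..M4) → 1008+600+21·2·20 = 2448; k=3: (M1..M3)·(M4..M4) → 1638+0+21·15·20 = 7938.
Best split is after M2, i.e. k = 2.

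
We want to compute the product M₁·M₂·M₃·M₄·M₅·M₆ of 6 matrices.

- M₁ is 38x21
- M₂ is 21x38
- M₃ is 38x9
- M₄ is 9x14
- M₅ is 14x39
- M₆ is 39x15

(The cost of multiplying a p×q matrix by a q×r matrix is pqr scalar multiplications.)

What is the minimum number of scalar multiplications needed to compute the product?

Adjacent pairs: M₁M₂ = 38·21·38 = 30324; M₂M₃ = 21·38·9 = 7182; M₃M₄ = 38·9·14 = 4788; M₄M₅ = 9·14·39 = 4914; M₅M₆ = 14·39·15 = 8190.
Length 3: M₁..M₃: k=1: 0+7182+38·21·9=14364; k=2: 30324+0+38·38·9=43320 → min 14364 | M₂..M₄: k=2: 0+4788+21·38·14=15960; k=3: 7182+0+21·9·14=9828 → min 9828 | M₃..M₅: k=3: 0+4914+38·9·39=18252; k=4: 4788+0+38·14·39=25536 → min 18252 | M₄..M₆: k=4: 0+8190+9·14·15=10080; k=5: 4914+0+9·39·15=10179 → min 10080.
Length 4: M₁..M₄: k=1: 0+9828+38·21·14=21000; k=2: 30324+4788+38·38·14=55328; k=3: 14364+0+38·9·14=19152 → min 19152 | M₂..M₅: k=2: 0+18252+21·38·39=49374; k=3: 7182+4914+21·9·39=19467; k=4: 9828+0+21·14·39=21294 → min 19467 | M₃..M₆: k=3: 0+10080+38·9·15=15210; k=4: 4788+8190+38·14·15=20958; k=5: 18252+0+38·39·15=40482 → min 15210.
Length 5: M₁..M₅: k=1: 0+19467+38·21·39=50589; k=2: 30324+18252+38·38·39=104892; k=3: 14364+4914+38·9·39=32616; k=4: 19152+0+38·14·39=39900 → min 32616 | M₂..M₆: k=2: 0+15210+21·38·15=27180; k=3: 7182+10080+21·9·15=20097; k=4: 9828+8190+21·14·15=22428; k=5: 19467+0+21·39·15=31752 → min 20097.
Length 6: M₁..M₆: k=1: 0+20097+38·21·15=32067; k=2: 30324+15210+38·38·15=67194; k=3: 14364+10080+38·9·15=29574; k=4: 19152+8190+38·14·15=35322; k=5: 32616+0+38·39·15=54846 → min 29574.
Optimal order: ((M₁·(M₂·M₃))·(M₄·(M₅·M₆))) with cost 29574.

29574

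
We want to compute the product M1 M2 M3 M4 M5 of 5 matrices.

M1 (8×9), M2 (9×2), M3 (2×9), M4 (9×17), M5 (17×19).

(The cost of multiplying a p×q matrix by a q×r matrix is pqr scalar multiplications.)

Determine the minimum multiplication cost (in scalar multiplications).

1400

Adjacent pairs: M1M2 = 8·9·2 = 144; M2M3 = 9·2·9 = 162; M3M4 = 2·9·17 = 306; M4M5 = 9·17·19 = 2907.
Length 3: M1..M3: k=1: 0+162+8·9·9=810; k=2: 144+0+8·2·9=288 → min 288 | M2..M4: k=2: 0+306+9·2·17=612; k=3: 162+0+9·9·17=1539 → min 612 | M3..M5: k=3: 0+2907+2·9·19=3249; k=4: 306+0+2·17·19=952 → min 952.
Length 4: M1..M4: k=1: 0+612+8·9·17=1836; k=2: 144+306+8·2·17=722; k=3: 288+0+8·9·17=1512 → min 722 | M2..M5: k=2: 0+952+9·2·19=1294; k=3: 162+2907+9·9·19=4608; k=4: 612+0+9·17·19=3519 → min 1294.
Length 5: M1..M5: k=1: 0+1294+8·9·19=2662; k=2: 144+952+8·2·19=1400; k=3: 288+2907+8·9·19=4563; k=4: 722+0+8·17·19=3306 → min 1400.
Optimal order: ((M1 M2) ((M3 M4) M5)) with cost 1400.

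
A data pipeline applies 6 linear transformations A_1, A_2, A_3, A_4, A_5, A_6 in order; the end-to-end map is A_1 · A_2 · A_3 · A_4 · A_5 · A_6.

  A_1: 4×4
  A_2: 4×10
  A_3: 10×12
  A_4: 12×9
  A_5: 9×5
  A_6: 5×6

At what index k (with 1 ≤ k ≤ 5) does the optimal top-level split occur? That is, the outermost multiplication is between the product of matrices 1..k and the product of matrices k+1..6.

Adjacent pairs: A_1A_2 = 4·4·10 = 160; A_2A_3 = 4·10·12 = 480; A_3A_4 = 10·12·9 = 1080; A_4A_5 = 12·9·5 = 540; A_5A_6 = 9·5·6 = 270.
Length 3: A_1..A_3: k=1: 0+480+4·4·12=672; k=2: 160+0+4·10·12=640 → min 640 | A_2..A_4: k=2: 0+1080+4·10·9=1440; k=3: 480+0+4·12·9=912 → min 912 | A_3..A_5: k=3: 0+540+10·12·5=1140; k=4: 1080+0+10·9·5=1530 → min 1140 | A_4..A_6: k=4: 0+270+12·9·6=918; k=5: 540+0+12·5·6=900 → min 900.
Length 4: A_1..A_4: k=1: 0+912+4·4·9=1056; k=2: 160+1080+4·10·9=1600; k=3: 640+0+4·12·9=1072 → min 1056 | A_2..A_5: k=2: 0+1140+4·10·5=1340; k=3: 480+540+4·12·5=1260; k=4: 912+0+4·9·5=1092 → min 1092 | A_3..A_6: k=3: 0+900+10·12·6=1620; k=4: 1080+270+10·9·6=1890; k=5: 1140+0+10·5·6=1440 → min 1440.
Length 5: A_1..A_5: k=1: 0+1092+4·4·5=1172; k=2: 160+1140+4·10·5=1500; k=3: 640+540+4·12·5=1420; k=4: 1056+0+4·9·5=1236 → min 1172 | A_2..A_6: k=2: 0+1440+4·10·6=1680; k=3: 480+900+4·12·6=1668; k=4: 912+270+4·9·6=1398; k=5: 1092+0+4·5·6=1212 → min 1212.
Top-level splits: k=1: (A_1..A_1)·(A_2..A_6) → 0+1212+4·4·6 = 1308; k=2: (A_1..A_2)·(A_3..A_6) → 160+1440+4·10·6 = 1840; k=3: (A_1..A_3)·(A_4..A_6) → 640+900+4·12·6 = 1828; k=4: (A_1..A_4)·(A_5..A_6) → 1056+270+4·9·6 = 1542; k=5: (A_1..A_5)·(A_6..A_6) → 1172+0+4·5·6 = 1292.
Best split is after A_5, i.e. k = 5.

5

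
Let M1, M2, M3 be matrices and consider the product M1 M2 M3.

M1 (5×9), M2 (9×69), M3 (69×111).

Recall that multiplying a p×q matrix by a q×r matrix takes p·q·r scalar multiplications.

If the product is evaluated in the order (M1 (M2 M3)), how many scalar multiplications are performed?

(M2 M3): 9×69 by 69×111 → 9×111, cost 9·69·111 = 68931
(M1 (M2 M3)): 5×9 by 9×111 → 5×111, cost 5·9·111 = 4995; cumulative 73926
Total: 73926 scalar multiplications.

73926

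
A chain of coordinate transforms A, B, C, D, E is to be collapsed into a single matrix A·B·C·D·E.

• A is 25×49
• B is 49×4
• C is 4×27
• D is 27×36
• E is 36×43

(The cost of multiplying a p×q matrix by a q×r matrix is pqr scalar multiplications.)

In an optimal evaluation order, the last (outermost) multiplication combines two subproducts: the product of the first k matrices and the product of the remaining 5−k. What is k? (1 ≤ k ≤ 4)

2

Adjacent pairs: AB = 25·49·4 = 4900; BC = 49·4·27 = 5292; CD = 4·27·36 = 3888; DE = 27·36·43 = 41796.
Length 3: A..C: k=1: 0+5292+25·49·27=38367; k=2: 4900+0+25·4·27=7600 → min 7600 | B..D: k=2: 0+3888+49·4·36=10944; k=3: 5292+0+49·27·36=52920 → min 10944 | C..E: k=3: 0+41796+4·27·43=46440; k=4: 3888+0+4·36·43=10080 → min 10080.
Length 4: A..D: k=1: 0+10944+25·49·36=55044; k=2: 4900+3888+25·4·36=12388; k=3: 7600+0+25·27·36=31900 → min 12388 | B..E: k=2: 0+10080+49·4·43=18508; k=3: 5292+41796+49·27·43=103977; k=4: 10944+0+49·36·43=86796 → min 18508.
Top-level splits: k=1: (A..A)·(B..E) → 0+18508+25·49·43 = 71183; k=2: (A..B)·(C..E) → 4900+10080+25·4·43 = 19280; k=3: (A..C)·(D..E) → 7600+41796+25·27·43 = 78421; k=4: (A..D)·(E..E) → 12388+0+25·36·43 = 51088.
Best split is after B, i.e. k = 2.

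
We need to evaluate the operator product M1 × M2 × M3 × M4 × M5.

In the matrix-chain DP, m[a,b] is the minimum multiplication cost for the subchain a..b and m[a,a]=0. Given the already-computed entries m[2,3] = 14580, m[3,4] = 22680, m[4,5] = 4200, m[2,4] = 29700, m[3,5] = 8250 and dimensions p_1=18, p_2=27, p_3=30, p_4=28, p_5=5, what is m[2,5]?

m[2,5] = min over k∈[2,4] of m[2,k]+m[k+1,5]+p_{1}·p_k·p_{5}.
k=2: 0 + 8250 + 18·27·5 = 10680; k=3: 14580 + 4200 + 18·30·5 = 21480; k=4: 29700 + 0 + 18·28·5 = 32220.
Minimum: 10680 at k=2.

10680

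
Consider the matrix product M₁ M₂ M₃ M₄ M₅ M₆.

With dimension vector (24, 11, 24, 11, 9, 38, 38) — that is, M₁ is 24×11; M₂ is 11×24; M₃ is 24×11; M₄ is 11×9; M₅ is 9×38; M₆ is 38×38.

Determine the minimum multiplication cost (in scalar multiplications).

Adjacent pairs: M₁M₂ = 24·11·24 = 6336; M₂M₃ = 11·24·11 = 2904; M₃M₄ = 24·11·9 = 2376; M₄M₅ = 11·9·38 = 3762; M₅M₆ = 9·38·38 = 12996.
Length 3: M₁..M₃: k=1: 0+2904+24·11·11=5808; k=2: 6336+0+24·24·11=12672 → min 5808 | M₂..M₄: k=2: 0+2376+11·24·9=4752; k=3: 2904+0+11·11·9=3993 → min 3993 | M₃..M₅: k=3: 0+3762+24·11·38=13794; k=4: 2376+0+24·9·38=10584 → min 10584 | M₄..M₆: k=4: 0+12996+11·9·38=16758; k=5: 3762+0+11·38·38=19646 → min 16758.
Length 4: M₁..M₄: k=1: 0+3993+24·11·9=6369; k=2: 6336+2376+24·24·9=13896; k=3: 5808+0+24·11·9=8184 → min 6369 | M₂..M₅: k=2: 0+10584+11·24·38=20616; k=3: 2904+3762+11·11·38=11264; k=4: 3993+0+11·9·38=7755 → min 7755 | M₃..M₆: k=3: 0+16758+24·11·38=26790; k=4: 2376+12996+24·9·38=23580; k=5: 10584+0+24·38·38=45240 → min 23580.
Length 5: M₁..M₅: k=1: 0+7755+24·11·38=17787; k=2: 6336+10584+24·24·38=38808; k=3: 5808+3762+24·11·38=19602; k=4: 6369+0+24·9·38=14577 → min 14577 | M₂..M₆: k=2: 0+23580+11·24·38=33612; k=3: 2904+16758+11·11·38=24260; k=4: 3993+12996+11·9·38=20751; k=5: 7755+0+11·38·38=23639 → min 20751.
Length 6: M₁..M₆: k=1: 0+20751+24·11·38=30783; k=2: 6336+23580+24·24·38=51804; k=3: 5808+16758+24·11·38=32598; k=4: 6369+12996+24·9·38=27573; k=5: 14577+0+24·38·38=49233 → min 27573.
Optimal order: ((M₁ ((M₂ M₃) M₄)) (M₅ M₆)) with cost 27573.

27573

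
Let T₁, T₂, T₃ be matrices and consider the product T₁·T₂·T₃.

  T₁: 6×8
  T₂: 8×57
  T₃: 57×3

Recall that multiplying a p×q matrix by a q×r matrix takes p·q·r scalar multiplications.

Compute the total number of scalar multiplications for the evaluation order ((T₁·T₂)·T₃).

(T₁·T₂): 6×8 by 8×57 → 6×57, cost 6·8·57 = 2736
((T₁·T₂)·T₃): 6×57 by 57×3 → 6×3, cost 6·57·3 = 1026; cumulative 3762
Total: 3762 scalar multiplications.

3762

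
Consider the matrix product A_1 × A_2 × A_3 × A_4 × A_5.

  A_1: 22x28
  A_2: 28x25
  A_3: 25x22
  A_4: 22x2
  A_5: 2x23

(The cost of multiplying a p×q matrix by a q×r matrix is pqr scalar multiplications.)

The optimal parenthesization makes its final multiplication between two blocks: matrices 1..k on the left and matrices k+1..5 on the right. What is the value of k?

Adjacent pairs: A_1A_2 = 22·28·25 = 15400; A_2A_3 = 28·25·22 = 15400; A_3A_4 = 25·22·2 = 1100; A_4A_5 = 22·2·23 = 1012.
Length 3: A_1..A_3: k=1: 0+15400+22·28·22=28952; k=2: 15400+0+22·25·22=27500 → min 27500 | A_2..A_4: k=2: 0+1100+28·25·2=2500; k=3: 15400+0+28·22·2=16632 → min 2500 | A_3..A_5: k=3: 0+1012+25·22·23=13662; k=4: 1100+0+25·2·23=2250 → min 2250.
Length 4: A_1..A_4: k=1: 0+2500+22·28·2=3732; k=2: 15400+1100+22·25·2=17600; k=3: 27500+0+22·22·2=28468 → min 3732 | A_2..A_5: k=2: 0+2250+28·25·23=18350; k=3: 15400+1012+28·22·23=30580; k=4: 2500+0+28·2·23=3788 → min 3788.
Top-level splits: k=1: (A_1..A_1)·(A_2..A_5) → 0+3788+22·28·23 = 17956; k=2: (A_1..A_2)·(A_3..A_5) → 15400+2250+22·25·23 = 30300; k=3: (A_1..A_3)·(A_4..A_5) → 27500+1012+22·22·23 = 39644; k=4: (A_1..A_4)·(A_5..A_5) → 3732+0+22·2·23 = 4744.
Best split is after A_4, i.e. k = 4.

4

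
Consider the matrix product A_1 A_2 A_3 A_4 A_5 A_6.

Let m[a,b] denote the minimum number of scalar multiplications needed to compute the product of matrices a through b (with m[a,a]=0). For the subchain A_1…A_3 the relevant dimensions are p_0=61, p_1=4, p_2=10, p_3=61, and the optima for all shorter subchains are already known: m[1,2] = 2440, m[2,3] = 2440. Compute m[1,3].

17324

m[1,3] = min over k∈[1,2] of m[1,k]+m[k+1,3]+p_{0}·p_k·p_{3}.
k=1: 0 + 2440 + 61·4·61 = 17324; k=2: 2440 + 0 + 61·10·61 = 39650.
Minimum: 17324 at k=1.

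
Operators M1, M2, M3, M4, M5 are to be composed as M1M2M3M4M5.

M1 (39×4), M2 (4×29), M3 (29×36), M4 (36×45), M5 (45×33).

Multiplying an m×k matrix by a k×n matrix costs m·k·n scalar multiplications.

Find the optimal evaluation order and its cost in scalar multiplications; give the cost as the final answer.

21744

Adjacent pairs: M1M2 = 39·4·29 = 4524; M2M3 = 4·29·36 = 4176; M3M4 = 29·36·45 = 46980; M4M5 = 36·45·33 = 53460.
Length 3: M1..M3: k=1: 0+4176+39·4·36=9792; k=2: 4524+0+39·29·36=45240 → min 9792 | M2..M4: k=2: 0+46980+4·29·45=52200; k=3: 4176+0+4·36·45=10656 → min 10656 | M3..M5: k=3: 0+53460+29·36·33=87912; k=4: 46980+0+29·45·33=90045 → min 87912.
Length 4: M1..M4: k=1: 0+10656+39·4·45=17676; k=2: 4524+46980+39·29·45=102399; k=3: 9792+0+39·36·45=72972 → min 17676 | M2..M5: k=2: 0+87912+4·29·33=91740; k=3: 4176+53460+4·36·33=62388; k=4: 10656+0+4·45·33=16596 → min 16596.
Length 5: M1..M5: k=1: 0+16596+39·4·33=21744; k=2: 4524+87912+39·29·33=129759; k=3: 9792+53460+39·36·33=109584; k=4: 17676+0+39·45·33=75591 → min 21744.
Optimal parenthesization: (M1(((M2M3)M4)M5)) with cost 21744.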